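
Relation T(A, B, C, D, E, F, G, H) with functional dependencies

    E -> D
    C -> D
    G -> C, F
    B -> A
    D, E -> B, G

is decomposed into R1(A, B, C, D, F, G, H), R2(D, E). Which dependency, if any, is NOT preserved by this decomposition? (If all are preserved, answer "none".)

Check D, E → B, G: no single fragment contains all of {B, D, E, G}, and the restricted closure of {D, E} across the fragments never reaches {B, G}.
E → D is preserved.
C → D is preserved.
G → C, F is preserved.
B → A is preserved.

D, E -> B, G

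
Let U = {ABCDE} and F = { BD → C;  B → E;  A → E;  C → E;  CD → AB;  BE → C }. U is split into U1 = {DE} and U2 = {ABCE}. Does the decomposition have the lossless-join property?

No

Common attributes: U1 ∩ U2 = {E}.
No dependency enlarges {E}, so (E)⁺ = {E}.
The closure contains neither all of U1 = {DE} nor all of U2 = {ABCE}, so the common attributes are not a superkey of either fragment. The join is lossy.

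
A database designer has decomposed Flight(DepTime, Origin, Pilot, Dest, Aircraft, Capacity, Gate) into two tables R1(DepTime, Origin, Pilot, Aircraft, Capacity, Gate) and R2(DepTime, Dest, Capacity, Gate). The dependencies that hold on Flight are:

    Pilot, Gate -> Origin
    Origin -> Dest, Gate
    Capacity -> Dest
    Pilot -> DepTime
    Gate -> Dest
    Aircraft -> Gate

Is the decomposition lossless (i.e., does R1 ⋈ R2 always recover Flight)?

Common attributes: R1 ∩ R2 = {DepTime, Capacity, Gate}.
Closure of {DepTime, Capacity, Gate}: Capacity → Dest applies, adding Dest. So (DepTime, Capacity, Gate)⁺ = {DepTime, Dest, Capacity, Gate}.
This closure contains every attribute of R2, so R1 ∩ R2 → R2. The join is lossless.

Yes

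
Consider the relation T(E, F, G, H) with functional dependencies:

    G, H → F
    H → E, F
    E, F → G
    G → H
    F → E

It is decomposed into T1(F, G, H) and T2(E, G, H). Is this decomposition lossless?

Yes

Common attributes: T1 ∩ T2 = {G, H}.
Closure of {G, H}: G, H → F applies, adding F; H → E, F applies, adding E. So (G, H)⁺ = {E, F, G, H}.
This closure contains every attribute of T1, so T1 ∩ T2 → T1. The join is lossless.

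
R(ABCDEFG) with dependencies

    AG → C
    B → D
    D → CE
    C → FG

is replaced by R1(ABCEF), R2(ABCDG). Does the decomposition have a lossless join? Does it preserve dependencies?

lossless but not dependency-preserving

Lossless test: (ABC)⁺ = {ABCDEFG}, which contains all of one fragment — lossless.
Dependency preservation: the restricted closure of {D} across the fragments never reaches {CE}, so D → CE cannot be enforced without a join — not preserved.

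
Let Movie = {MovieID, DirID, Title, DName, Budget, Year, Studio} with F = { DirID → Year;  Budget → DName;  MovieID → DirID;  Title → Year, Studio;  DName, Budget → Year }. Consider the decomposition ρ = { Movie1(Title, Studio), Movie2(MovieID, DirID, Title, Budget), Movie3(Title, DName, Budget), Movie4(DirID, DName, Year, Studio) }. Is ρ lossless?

Yes

Chase test. Columns are MovieID, DirID, Title, DName, Budget, Year, Studio; row i has aⱼ where attribute j ∈ Moviei, else bᵢⱼ.
Initial tableau (one row per fragment):
  row 1: b11 b12 a3 b14 b15 b16 a7
  row 2: a1 a2 a3 b24 a5 b26 b27
  row 3: b31 b32 a3 a4 a5 b36 b37
  row 4: b41 a2 b43 a4 b45 a6 a7
Rows 2 and 4 agree on DirID; apply DirID→Year and equate their Year entries.
Rows 2 and 3 agree on Budget; apply Budget→DName and equate their DName entries.
Rows 1 and 2 agree on Title; apply Title→Year, Studio and equate their Year, Studio entries.
Rows 1 and 3 agree on Title; apply Title→Year, Studio and equate their Year, Studio entries.
Row 2 is now all distinguished symbols — the join is lossless.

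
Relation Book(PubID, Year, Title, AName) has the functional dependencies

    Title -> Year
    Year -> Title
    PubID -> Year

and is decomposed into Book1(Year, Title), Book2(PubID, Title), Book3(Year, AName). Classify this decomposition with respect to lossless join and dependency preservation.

lossy but dependency-preserving

Lossless test (chase): Rows 1 and 2 agree on Title; apply Title→Year and equate their Year entries. Rows 1 and 3 agree on Year; apply Year→Title and equate their Title entries. No row becomes fully distinguished — the join is lossy.
Dependency preservation: PubID → Year is not contained in any single fragment, but the restricted closure of its left-hand side across the fragments still reaches the right-hand side; the remaining FDs each lie inside some fragment. All dependencies are preserved.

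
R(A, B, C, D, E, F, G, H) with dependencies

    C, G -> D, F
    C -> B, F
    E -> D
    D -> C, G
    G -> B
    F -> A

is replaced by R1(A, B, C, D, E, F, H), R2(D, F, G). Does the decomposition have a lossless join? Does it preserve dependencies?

lossless but not dependency-preserving

Lossless test: (D, F)⁺ = {A, B, C, D, F, G}, which contains all of one fragment — lossless.
Dependency preservation: the restricted closure of {C, G} across the fragments never reaches {D, F}, so C, G → D, F cannot be enforced without a join — not preserved.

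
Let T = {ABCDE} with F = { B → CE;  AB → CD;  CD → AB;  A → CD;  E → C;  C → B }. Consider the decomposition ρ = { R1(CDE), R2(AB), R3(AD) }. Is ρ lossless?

No

Chase test. Columns are ABCDE; row i has aⱼ where attribute j ∈ Ri, else bᵢⱼ.
Initial tableau (one row per fragment):
  row 1: b11 b12 a3 a4 a5
  row 2: a1 a2 b23 b24 b25
  row 3: a1 b32 b33 a4 b35
Rows 2 and 3 agree on A; apply A→CD and equate their CD entries.
Rows 2 and 3 agree on C; apply C→B and equate their B entries.
Rows 2 and 3 agree on B; apply B→CE and equate their CE entries.
No row becomes fully distinguished — the join is lossy.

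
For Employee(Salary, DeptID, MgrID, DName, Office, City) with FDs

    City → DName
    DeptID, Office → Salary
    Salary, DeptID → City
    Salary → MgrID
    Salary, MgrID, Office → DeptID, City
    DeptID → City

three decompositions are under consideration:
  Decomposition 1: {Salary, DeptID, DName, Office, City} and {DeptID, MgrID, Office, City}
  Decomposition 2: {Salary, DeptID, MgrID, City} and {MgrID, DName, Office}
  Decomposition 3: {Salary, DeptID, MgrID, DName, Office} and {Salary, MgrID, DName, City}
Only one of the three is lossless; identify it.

Decomposition 1: common = {DeptID, Office, City}, closure = {Salary, DeptID, MgrID, DName, Office, City} → lossless.
Decomposition 2: common = {MgrID}, closure = {MgrID} → lossy.
Decomposition 3: common = {Salary, MgrID, DName}, closure = {Salary, MgrID, DName} → lossy.

Decomposition 1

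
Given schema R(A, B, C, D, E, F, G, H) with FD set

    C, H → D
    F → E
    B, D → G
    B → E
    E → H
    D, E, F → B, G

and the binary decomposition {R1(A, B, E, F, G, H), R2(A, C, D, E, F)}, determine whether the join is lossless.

No

Common attributes: R1 ∩ R2 = {A, E, F}.
Closure of {A, E, F}: E → H applies, adding H. So (A, E, F)⁺ = {A, E, F, H}.
The closure contains neither all of R1 = {A, B, E, F, G, H} nor all of R2 = {A, C, D, E, F}, so the common attributes are not a superkey of either fragment. The join is lossy.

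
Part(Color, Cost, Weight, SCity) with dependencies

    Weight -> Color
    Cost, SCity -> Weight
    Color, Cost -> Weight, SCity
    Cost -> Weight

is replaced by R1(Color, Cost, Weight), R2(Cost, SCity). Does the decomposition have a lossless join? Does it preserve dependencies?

lossless and dependency-preserving

Lossless test: (Cost)⁺ = {Color, Cost, Weight, SCity}, which contains all of one fragment — lossless.
Dependency preservation: Cost, SCity → Weight; Color, Cost → Weight, SCity are not contained in any single fragment, but the restricted closure of each left-hand side across the fragments still reaches the right-hand side; the remaining FDs each lie inside some fragment. All dependencies are preserved.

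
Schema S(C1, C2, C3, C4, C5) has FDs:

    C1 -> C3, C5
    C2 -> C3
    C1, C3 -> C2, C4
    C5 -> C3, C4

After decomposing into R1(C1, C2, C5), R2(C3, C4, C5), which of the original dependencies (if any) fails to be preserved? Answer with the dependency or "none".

C2 -> C3

Check C2 → C3: no single fragment contains all of {C2, C3}, and the restricted closure of {C2} across the fragments never reaches {C3}.
C1 → C3, C5 is preserved.
C1, C3 → C2, C4 is preserved.
C5 → C3, C4 is preserved.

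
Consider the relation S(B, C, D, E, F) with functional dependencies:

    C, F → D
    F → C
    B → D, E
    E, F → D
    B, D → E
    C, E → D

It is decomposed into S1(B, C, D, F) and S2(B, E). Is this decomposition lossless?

Common attributes: S1 ∩ S2 = {B}.
Closure of {B}: B → D, E applies, adding D, E. So (B)⁺ = {B, D, E}.
This closure contains every attribute of S2, so S1 ∩ S2 → S2. The join is lossless.

Yes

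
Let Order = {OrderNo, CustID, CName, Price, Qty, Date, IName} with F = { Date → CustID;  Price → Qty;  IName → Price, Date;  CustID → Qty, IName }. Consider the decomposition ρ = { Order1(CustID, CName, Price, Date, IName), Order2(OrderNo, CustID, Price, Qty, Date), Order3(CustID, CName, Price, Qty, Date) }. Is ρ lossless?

No

Chase test. Columns are OrderNo, CustID, CName, Price, Qty, Date, IName; row i has aⱼ where attribute j ∈ Orderi, else bᵢⱼ.
Initial tableau (one row per fragment):
  row 1: b11 a2 a3 a4 b15 a6 a7
  row 2: a1 a2 b23 a4 a5 a6 b27
  row 3: b31 a2 a3 a4 a5 a6 b37
Rows 1 and 2 agree on Price; apply Price→Qty and equate their Qty entries.
Rows 1 and 2 agree on CustID; apply CustID→Qty, IName and equate their Qty, IName entries.
Rows 1 and 3 agree on CustID; apply CustID→Qty, IName and equate their Qty, IName entries.
No row becomes fully distinguished — the join is lossy.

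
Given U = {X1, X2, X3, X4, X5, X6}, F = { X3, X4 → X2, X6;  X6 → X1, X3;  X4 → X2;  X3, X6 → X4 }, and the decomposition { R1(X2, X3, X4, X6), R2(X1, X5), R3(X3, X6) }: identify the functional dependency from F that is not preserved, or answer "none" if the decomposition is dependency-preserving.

X6 → X1, X3

Check X6 → X1, X3: no single fragment contains all of {X1, X3, X6}, and the restricted closure of {X6} across the fragments never reaches {X1, X3}.
X3, X4 → X2, X6 is preserved.
X4 → X2 is preserved.
X3, X6 → X4 is preserved.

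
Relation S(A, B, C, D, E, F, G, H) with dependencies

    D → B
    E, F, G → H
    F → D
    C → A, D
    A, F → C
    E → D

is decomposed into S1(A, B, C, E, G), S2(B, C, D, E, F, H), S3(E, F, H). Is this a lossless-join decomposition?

Chase test. Columns are A, B, C, D, E, F, G, H; row i has aⱼ where attribute j ∈ Si, else bᵢⱼ.
Initial tableau (one row per fragment):
  row 1: a1 a2 a3 b14 a5 b16 a7 b18
  row 2: b21 a2 a3 a4 a5 a6 b27 a8
  row 3: b31 b32 b33 b34 a5 a6 b37 a8
Rows 2 and 3 agree on F; apply F→D and equate their D entries.
Rows 1 and 2 agree on C; apply C→A, D and equate their A, D entries.
Rows 1 and 3 agree on D; apply D→B and equate their B entries.
No row becomes fully distinguished — the join is lossy.

No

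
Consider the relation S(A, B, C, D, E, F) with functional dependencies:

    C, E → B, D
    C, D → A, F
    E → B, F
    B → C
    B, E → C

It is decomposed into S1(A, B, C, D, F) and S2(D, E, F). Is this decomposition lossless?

Common attributes: S1 ∩ S2 = {D, F}.
No dependency enlarges {D, F}, so (D, F)⁺ = {D, F}.
The closure contains neither all of S1 = {A, B, C, D, F} nor all of S2 = {D, E, F}, so the common attributes are not a superkey of either fragment. The join is lossy.

No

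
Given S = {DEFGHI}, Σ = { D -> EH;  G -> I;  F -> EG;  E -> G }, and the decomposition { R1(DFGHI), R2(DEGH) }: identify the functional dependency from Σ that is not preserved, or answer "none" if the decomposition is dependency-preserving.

Check F → EG: no single fragment contains all of {EFG}, and the restricted closure of {F} across the fragments never reaches {EG}.
D → EH is preserved.
G → I is preserved.
E → G is preserved.

F -> EG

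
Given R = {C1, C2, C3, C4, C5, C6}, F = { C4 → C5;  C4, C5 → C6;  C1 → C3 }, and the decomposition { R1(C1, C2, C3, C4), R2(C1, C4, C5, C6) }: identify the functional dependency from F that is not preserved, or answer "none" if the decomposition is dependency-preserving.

C4 → C5 lies within R2.
C4, C5 → C6 lies within R2.
C1 → C3 lies within R1.
Every dependency is enforceable on the fragments, so the decomposition is dependency-preserving.

none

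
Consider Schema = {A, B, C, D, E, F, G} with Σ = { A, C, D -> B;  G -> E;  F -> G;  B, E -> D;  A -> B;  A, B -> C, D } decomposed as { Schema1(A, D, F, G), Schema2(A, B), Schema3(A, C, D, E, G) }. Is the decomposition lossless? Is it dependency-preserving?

Lossless test (chase): Rows 1 and 3 agree on G; apply G→E and equate their E entries. Rows 1 and 2 agree on A; apply A→B and equate their B entries. Rows 1 and 3 agree on A; apply A→B and equate their B entries. Rows 1 and 2 agree on A, B; apply A, B→C, D and equate their C, D entries. Rows 1 and 3 agree on A, B; apply A, B→C, D and equate their C, D entries. Row 1 is now all distinguished symbols — the join is lossless.
Dependency preservation: the restricted closure of {B, E} across the fragments never reaches {D}, so B, E → D cannot be enforced without a join — not preserved.

lossless but not dependency-preserving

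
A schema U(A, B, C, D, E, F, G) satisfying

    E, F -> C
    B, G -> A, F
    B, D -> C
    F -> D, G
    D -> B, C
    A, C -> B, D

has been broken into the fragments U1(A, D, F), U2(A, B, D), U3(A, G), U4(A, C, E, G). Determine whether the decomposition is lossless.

No

Chase test. Columns are A, B, C, D, E, F, G; row i has aⱼ where attribute j ∈ Ui, else bᵢⱼ.
Initial tableau (one row per fragment):
  row 1: a1 b12 b13 a4 b15 a6 b17
  row 2: a1 a2 b23 a4 b25 b26 b27
  row 3: a1 b32 b33 b34 b35 b36 a7
  row 4: a1 b42 a3 b44 a5 b46 a7
Rows 1 and 2 agree on D; apply D→B, C and equate their B, C entries.
No row becomes fully distinguished — the join is lossy.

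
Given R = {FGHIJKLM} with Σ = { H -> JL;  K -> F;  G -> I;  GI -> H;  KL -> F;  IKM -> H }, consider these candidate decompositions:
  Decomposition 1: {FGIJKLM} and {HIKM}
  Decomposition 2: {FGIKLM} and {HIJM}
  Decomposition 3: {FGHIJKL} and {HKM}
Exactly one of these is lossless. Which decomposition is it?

Decomposition 1

Decomposition 1: common = {IKM}, closure = {FHIJKLM} → lossless.
Decomposition 2: common = {IM}, closure = {IM} → lossy.
Decomposition 3: common = {HK}, closure = {FHJKL} → lossy.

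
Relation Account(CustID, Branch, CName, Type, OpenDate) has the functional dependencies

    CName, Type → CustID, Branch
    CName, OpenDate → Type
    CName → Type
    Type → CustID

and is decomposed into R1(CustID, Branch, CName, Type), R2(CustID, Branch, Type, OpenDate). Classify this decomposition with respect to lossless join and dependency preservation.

Lossless test: (CustID, Branch, Type)⁺ = {CustID, Branch, Type}, which is a superkey of neither fragment — lossy.
Dependency preservation: CName, OpenDate → Type is not contained in any single fragment, but the restricted closure of its left-hand side across the fragments still reaches the right-hand side; the remaining FDs each lie inside some fragment. All dependencies are preserved.

lossy but dependency-preserving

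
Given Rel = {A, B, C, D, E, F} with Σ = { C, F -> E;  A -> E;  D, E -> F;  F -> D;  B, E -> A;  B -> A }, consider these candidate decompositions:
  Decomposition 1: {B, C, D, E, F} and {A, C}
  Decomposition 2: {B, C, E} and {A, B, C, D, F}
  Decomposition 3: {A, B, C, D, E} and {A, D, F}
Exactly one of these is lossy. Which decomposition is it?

Decomposition 1

Decomposition 1: common = {C}, closure = {C} → lossy.
Decomposition 2: common = {B, C}, closure = {A, B, C, E} → lossless.
Decomposition 3: common = {A, D}, closure = {A, D, E, F} → lossless.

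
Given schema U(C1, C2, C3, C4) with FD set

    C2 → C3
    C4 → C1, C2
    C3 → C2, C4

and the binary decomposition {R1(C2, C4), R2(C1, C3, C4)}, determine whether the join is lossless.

Yes

Common attributes: R1 ∩ R2 = {C4}.
Closure of {C4}: C4 → C1, C2 applies, adding C1, C2; C2 → C3 applies, adding C3. So (C4)⁺ = {C1, C2, C3, C4}.
This closure contains every attribute of R1, so R1 ∩ R2 → R1. The join is lossless.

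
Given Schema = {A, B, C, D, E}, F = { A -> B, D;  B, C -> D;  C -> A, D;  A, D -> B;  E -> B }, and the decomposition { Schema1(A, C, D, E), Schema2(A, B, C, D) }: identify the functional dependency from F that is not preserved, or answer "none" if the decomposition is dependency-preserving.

E -> B

Check E → B: no single fragment contains all of {B, E}, and the restricted closure of {E} across the fragments never reaches {B}.
A → B, D is preserved.
B, C → D is preserved.
C → A, D is preserved.
A, D → B is preserved.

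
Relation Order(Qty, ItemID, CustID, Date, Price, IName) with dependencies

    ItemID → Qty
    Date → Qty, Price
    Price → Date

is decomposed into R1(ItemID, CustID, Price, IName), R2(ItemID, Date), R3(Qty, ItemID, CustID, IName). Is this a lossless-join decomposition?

Chase test. Columns are Qty, ItemID, CustID, Date, Price, IName; row i has aⱼ where attribute j ∈ Ri, else bᵢⱼ.
Initial tableau (one row per fragment):
  row 1: b11 a2 a3 b14 a5 a6
  row 2: b21 a2 b23 a4 b25 b26
  row 3: a1 a2 a3 b34 b35 a6
Rows 1 and 2 agree on ItemID; apply ItemID→Qty and equate their Qty entries.
Rows 1 and 3 agree on ItemID; apply ItemID→Qty and equate their Qty entries.
No row becomes fully distinguished — the join is lossy.

No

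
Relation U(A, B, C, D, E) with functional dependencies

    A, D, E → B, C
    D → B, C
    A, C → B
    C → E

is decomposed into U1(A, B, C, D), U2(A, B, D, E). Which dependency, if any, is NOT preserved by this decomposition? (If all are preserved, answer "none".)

Check C → E: no single fragment contains all of {C, E}, and the restricted closure of {C} across the fragments never reaches {E}.
A, D, E → B, C is preserved.
D → B, C is preserved.
A, C → B is preserved.

C → E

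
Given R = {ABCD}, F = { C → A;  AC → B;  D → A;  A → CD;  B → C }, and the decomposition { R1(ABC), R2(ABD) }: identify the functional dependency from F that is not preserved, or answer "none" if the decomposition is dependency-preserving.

none

C → A lies within R1.
AC → B lies within R1.
D → A lies within R2.
A → CD: restricted closure across fragments reaches CD.
B → C lies within R1.
Every dependency is enforceable on the fragments, so the decomposition is dependency-preserving.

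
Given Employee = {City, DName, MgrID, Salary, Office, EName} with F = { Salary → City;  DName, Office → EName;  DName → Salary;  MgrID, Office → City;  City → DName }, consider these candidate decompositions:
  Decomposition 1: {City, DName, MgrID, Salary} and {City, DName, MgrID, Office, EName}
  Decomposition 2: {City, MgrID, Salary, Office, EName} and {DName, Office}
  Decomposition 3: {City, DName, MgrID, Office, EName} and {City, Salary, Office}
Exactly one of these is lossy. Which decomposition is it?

Decomposition 1: common = {City, DName, MgrID}, closure = {City, DName, MgrID, Salary} → lossless.
Decomposition 2: common = {Office}, closure = {Office} → lossy.
Decomposition 3: common = {City, Office}, closure = {City, DName, Salary, Office, EName} → lossless.

Decomposition 2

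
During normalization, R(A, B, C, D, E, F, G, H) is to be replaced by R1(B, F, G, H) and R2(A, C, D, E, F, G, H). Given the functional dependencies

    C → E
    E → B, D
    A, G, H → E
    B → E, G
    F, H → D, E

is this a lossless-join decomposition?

Yes

Common attributes: R1 ∩ R2 = {F, G, H}.
Closure of {F, G, H}: F, H → D, E applies, adding D, E; E → B, D applies, adding B. So (F, G, H)⁺ = {B, D, E, F, G, H}.
This closure contains every attribute of R1, so R1 ∩ R2 → R1. The join is lossless.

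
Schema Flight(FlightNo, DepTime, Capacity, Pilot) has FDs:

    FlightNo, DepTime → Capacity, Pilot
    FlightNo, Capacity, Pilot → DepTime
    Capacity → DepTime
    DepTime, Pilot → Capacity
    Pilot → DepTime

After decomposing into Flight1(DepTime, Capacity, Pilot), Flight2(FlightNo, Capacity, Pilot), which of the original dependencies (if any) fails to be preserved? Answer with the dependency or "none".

Check FlightNo, DepTime → Capacity, Pilot: no single fragment contains all of {FlightNo, DepTime, Capacity, Pilot}, and the restricted closure of {FlightNo, DepTime} across the fragments never reaches {Capacity, Pilot}.
FlightNo, Capacity, Pilot → DepTime is preserved.
Capacity → DepTime is preserved.
DepTime, Pilot → Capacity is preserved.
Pilot → DepTime is preserved.

FlightNo, DepTime → Capacity, Pilot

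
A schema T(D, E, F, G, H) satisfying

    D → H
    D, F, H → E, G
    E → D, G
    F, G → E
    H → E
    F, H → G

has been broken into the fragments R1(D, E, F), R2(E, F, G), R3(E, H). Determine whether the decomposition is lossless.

Yes

Chase test. Columns are D, E, F, G, H; row i has aⱼ where attribute j ∈ Ri, else bᵢⱼ.
Initial tableau (one row per fragment):
  row 1: a1 a2 a3 b14 b15
  row 2: b21 a2 a3 a4 b25
  row 3: b31 a2 b33 b34 a5
Rows 1 and 2 agree on E; apply E→D, G and equate their D, G entries.
Rows 1 and 3 agree on E; apply E→D, G and equate their D, G entries.
Rows 1 and 2 agree on D; apply D→H and equate their H entries.
Rows 1 and 3 agree on D; apply D→H and equate their H entries.
Row 1 is now all distinguished symbols — the join is lossless.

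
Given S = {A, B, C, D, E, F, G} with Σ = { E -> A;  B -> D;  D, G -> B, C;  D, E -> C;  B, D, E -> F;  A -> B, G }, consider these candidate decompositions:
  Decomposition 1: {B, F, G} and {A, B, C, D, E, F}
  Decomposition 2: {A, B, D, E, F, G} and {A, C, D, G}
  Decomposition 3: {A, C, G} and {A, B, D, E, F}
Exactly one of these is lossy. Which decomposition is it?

Decomposition 1: common = {B, F}, closure = {B, D, F} → lossy.
Decomposition 2: common = {A, D, G}, closure = {A, B, C, D, G} → lossless.
Decomposition 3: common = {A}, closure = {A, B, C, D, G} → lossless.

Decomposition 1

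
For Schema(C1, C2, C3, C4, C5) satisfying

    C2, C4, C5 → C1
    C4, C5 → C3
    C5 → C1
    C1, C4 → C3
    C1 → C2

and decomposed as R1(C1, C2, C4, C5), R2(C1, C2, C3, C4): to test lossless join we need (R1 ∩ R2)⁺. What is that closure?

C1, C2, C3, C4

R1 ∩ R2 = {C1, C2, C4}.
C1, C4 → C3 applies, adding C3
Closure: {C1, C2, C3, C4}.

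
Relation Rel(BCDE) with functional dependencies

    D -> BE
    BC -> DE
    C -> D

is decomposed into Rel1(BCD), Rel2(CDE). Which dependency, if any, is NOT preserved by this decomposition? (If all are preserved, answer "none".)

D → BE: restricted closure across fragments reaches BE.
BC → DE: restricted closure across fragments reaches DE.
C → D lies within Rel1.
Every dependency is enforceable on the fragments, so the decomposition is dependency-preserving.

none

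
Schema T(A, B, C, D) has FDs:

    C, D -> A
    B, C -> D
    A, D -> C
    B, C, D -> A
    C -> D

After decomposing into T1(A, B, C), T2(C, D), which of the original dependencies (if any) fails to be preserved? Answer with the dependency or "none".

Check A, D → C: no single fragment contains all of {A, C, D}, and the restricted closure of {A, D} across the fragments never reaches {C}.
C, D → A is preserved.
B, C → D is preserved.
B, C, D → A is preserved.
C → D is preserved.

A, D -> C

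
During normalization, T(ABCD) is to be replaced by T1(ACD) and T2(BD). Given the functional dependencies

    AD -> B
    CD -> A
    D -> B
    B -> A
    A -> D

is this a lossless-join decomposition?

Common attributes: T1 ∩ T2 = {D}.
Closure of {D}: D → B applies, adding B; B → A applies, adding A. So (D)⁺ = {ABD}.
This closure contains every attribute of T2, so T1 ∩ T2 → T2. The join is lossless.

Yes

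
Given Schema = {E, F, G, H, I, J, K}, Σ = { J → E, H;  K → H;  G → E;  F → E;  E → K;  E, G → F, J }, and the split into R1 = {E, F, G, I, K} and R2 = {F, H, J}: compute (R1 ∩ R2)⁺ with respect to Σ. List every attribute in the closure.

R1 ∩ R2 = {F}.
F → E applies, adding E
E → K applies, adding K
K → H applies, adding H
Closure: {E, F, H, K}.

E, F, H, K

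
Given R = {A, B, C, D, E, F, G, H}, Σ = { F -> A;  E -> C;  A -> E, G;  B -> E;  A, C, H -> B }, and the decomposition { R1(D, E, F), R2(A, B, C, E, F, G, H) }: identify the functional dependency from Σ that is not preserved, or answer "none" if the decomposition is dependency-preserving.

none

F → A lies within R2.
E → C lies within R2.
A → E, G lies within R2.
B → E lies within R2.
A, C, H → B lies within R2.
Every dependency is enforceable on the fragments, so the decomposition is dependency-preserving.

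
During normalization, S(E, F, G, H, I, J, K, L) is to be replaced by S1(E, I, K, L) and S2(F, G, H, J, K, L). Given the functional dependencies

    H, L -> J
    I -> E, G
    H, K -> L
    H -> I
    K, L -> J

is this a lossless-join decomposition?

Common attributes: S1 ∩ S2 = {K, L}.
Closure of {K, L}: K, L → J applies, adding J. So (K, L)⁺ = {J, K, L}.
The closure contains neither all of S1 = {E, I, K, L} nor all of S2 = {F, G, H, J, K, L}, so the common attributes are not a superkey of either fragment. The join is lossy.

No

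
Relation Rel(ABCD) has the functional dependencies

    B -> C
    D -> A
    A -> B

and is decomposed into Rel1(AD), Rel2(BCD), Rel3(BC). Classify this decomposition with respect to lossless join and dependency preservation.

Lossless test (chase): Rows 1 and 2 agree on D; apply D→A and equate their A entries. Rows 1 and 2 agree on A; apply A→B and equate their B entries. Rows 1 and 2 agree on B; apply B→C and equate their C entries. Row 1 is now all distinguished symbols — the join is lossless.
Dependency preservation: the restricted closure of {A} across the fragments never reaches {B}, so A → B cannot be enforced without a join — not preserved.

lossless but not dependency-preserving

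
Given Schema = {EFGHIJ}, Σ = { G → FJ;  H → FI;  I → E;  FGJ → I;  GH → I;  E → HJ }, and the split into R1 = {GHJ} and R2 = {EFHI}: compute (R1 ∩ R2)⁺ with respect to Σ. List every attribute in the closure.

EFHIJ

R1 ∩ R2 = {H}.
H → FI applies, adding FI
I → E applies, adding E
E → HJ applies, adding J
Closure: {EFHIJ}.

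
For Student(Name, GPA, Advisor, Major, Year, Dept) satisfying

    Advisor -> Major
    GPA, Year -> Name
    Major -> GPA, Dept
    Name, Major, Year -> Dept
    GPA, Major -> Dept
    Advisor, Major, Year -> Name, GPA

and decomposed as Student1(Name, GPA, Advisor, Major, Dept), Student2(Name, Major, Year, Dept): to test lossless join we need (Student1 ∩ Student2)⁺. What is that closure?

Student1 ∩ Student2 = {Name, Major, Dept}.
Major → GPA, Dept applies, adding GPA
Closure: {Name, GPA, Major, Dept}.

Name, GPA, Major, Dept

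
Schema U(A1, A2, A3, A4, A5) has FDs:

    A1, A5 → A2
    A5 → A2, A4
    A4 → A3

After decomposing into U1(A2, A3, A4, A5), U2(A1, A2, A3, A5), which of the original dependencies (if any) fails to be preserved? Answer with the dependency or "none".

none

A1, A5 → A2 lies within U2.
A5 → A2, A4 lies within U1.
A4 → A3 lies within U1.
Every dependency is enforceable on the fragments, so the decomposition is dependency-preserving.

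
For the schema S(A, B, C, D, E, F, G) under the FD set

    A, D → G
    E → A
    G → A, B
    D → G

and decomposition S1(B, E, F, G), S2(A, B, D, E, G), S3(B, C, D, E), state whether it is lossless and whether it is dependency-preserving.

Lossless test (chase): Rows 1 and 2 agree on E; apply E→A and equate their A entries. Rows 1 and 3 agree on E; apply E→A and equate their A entries. Rows 2 and 3 agree on D; apply D→G and equate their G entries. No row becomes fully distinguished — the join is lossy.
Dependency preservation: every FD's attributes lie within a single fragment, so each can be enforced locally — preserved.

lossy but dependency-preserving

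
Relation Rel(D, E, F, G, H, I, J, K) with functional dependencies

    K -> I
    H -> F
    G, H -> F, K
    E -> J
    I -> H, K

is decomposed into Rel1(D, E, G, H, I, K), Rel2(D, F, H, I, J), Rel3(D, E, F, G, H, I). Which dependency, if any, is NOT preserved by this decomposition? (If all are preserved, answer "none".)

Check E → J: no single fragment contains all of {E, J}, and the restricted closure of {E} across the fragments never reaches {J}.
K → I is preserved.
H → F is preserved.
G, H → F, K is preserved.
I → H, K is preserved.

E -> J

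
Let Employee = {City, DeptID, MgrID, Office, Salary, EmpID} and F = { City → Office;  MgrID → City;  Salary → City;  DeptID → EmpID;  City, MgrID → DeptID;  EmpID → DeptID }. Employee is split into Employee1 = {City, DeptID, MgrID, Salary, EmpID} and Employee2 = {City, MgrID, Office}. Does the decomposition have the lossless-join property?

Yes

Common attributes: Employee1 ∩ Employee2 = {City, MgrID}.
Closure of {City, MgrID}: City → Office applies, adding Office; City, MgrID → DeptID applies, adding DeptID; DeptID → EmpID applies, adding EmpID. So (City, MgrID)⁺ = {City, DeptID, MgrID, Office, EmpID}.
This closure contains every attribute of Employee2, so Employee1 ∩ Employee2 → Employee2. The join is lossless.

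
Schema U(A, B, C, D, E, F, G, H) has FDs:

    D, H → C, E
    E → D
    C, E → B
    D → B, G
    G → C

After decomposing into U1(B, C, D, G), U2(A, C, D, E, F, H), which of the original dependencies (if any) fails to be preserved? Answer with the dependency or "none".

none

D, H → C, E lies within U2.
E → D lies within U2.
C, E → B: restricted closure across fragments reaches B.
D → B, G lies within U1.
G → C lies within U1.
Every dependency is enforceable on the fragments, so the decomposition is dependency-preserving.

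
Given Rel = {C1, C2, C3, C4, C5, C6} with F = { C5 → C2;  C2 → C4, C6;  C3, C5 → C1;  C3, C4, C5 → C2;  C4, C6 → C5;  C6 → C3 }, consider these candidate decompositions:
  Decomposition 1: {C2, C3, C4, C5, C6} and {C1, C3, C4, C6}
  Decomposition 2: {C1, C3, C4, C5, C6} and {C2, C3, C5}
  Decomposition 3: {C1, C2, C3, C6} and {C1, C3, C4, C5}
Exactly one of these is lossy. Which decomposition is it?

Decomposition 1: common = {C3, C4, C6}, closure = {C1, C2, C3, C4, C5, C6} → lossless.
Decomposition 2: common = {C3, C5}, closure = {C1, C2, C3, C4, C5, C6} → lossless.
Decomposition 3: common = {C1, C3}, closure = {C1, C3} → lossy.

Decomposition 3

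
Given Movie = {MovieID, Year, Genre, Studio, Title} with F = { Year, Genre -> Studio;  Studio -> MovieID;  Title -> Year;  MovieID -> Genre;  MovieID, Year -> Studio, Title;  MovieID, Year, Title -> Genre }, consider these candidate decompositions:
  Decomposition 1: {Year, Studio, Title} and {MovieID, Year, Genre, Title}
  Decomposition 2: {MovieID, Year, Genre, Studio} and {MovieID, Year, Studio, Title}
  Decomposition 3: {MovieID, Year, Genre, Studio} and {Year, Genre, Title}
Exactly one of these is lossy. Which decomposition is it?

Decomposition 1: common = {Year, Title}, closure = {Year, Title} → lossy.
Decomposition 2: common = {MovieID, Year, Studio}, closure = {MovieID, Year, Genre, Studio, Title} → lossless.
Decomposition 3: common = {Year, Genre}, closure = {MovieID, Year, Genre, Studio, Title} → lossless.

Decomposition 1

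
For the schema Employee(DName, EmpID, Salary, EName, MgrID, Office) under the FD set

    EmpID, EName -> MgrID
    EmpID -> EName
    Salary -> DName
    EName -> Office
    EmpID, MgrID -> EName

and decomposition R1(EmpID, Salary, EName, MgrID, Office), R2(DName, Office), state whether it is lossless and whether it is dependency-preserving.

lossy and not dependency-preserving

Lossless test: (Office)⁺ = {Office}, which is a superkey of neither fragment — lossy.
Dependency preservation: the restricted closure of {Salary} across the fragments never reaches {DName}, so Salary → DName cannot be enforced without a join — not preserved.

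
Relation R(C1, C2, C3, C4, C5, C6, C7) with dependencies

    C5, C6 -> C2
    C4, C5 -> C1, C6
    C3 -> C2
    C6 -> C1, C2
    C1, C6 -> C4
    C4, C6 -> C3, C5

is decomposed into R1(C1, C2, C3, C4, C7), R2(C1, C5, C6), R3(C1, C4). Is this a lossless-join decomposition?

Chase test. Columns are C1, C2, C3, C4, C5, C6, C7; row i has aⱼ where attribute j ∈ Ri, else bᵢⱼ.
Initial tableau (one row per fragment):
  row 1: a1 a2 a3 a4 b15 b16 a7
  row 2: a1 b22 b23 b24 a5 a6 b27
  row 3: a1 b32 b33 a4 b35 b36 b37
No row becomes fully distinguished — the join is lossy.

No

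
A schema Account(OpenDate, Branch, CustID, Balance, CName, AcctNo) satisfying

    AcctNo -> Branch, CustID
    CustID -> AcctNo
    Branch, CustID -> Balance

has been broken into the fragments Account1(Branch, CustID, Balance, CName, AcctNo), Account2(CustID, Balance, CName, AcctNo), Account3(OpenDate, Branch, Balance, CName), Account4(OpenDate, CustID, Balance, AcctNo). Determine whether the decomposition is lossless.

No

Chase test. Columns are OpenDate, Branch, CustID, Balance, CName, AcctNo; row i has aⱼ where attribute j ∈ Accounti, else bᵢⱼ.
Initial tableau (one row per fragment):
  row 1: b11 a2 a3 a4 a5 a6
  row 2: b21 b22 a3 a4 a5 a6
  row 3: a1 a2 b33 a4 a5 b36
  row 4: a1 b42 a3 a4 b45 a6
Rows 1 and 2 agree on AcctNo; apply AcctNo→Branch, CustID and equate their Branch, CustID entries.
Rows 1 and 4 agree on AcctNo; apply AcctNo→Branch, CustID and equate their Branch, CustID entries.
No row becomes fully distinguished — the join is lossy.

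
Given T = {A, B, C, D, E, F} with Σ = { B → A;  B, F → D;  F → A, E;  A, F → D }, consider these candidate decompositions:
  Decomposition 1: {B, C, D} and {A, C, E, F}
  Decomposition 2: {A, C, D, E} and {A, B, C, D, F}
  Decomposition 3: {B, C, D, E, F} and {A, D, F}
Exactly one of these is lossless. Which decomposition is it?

Decomposition 1: common = {C}, closure = {C} → lossy.
Decomposition 2: common = {A, C, D}, closure = {A, C, D} → lossy.
Decomposition 3: common = {D, F}, closure = {A, D, E, F} → lossless.

Decomposition 3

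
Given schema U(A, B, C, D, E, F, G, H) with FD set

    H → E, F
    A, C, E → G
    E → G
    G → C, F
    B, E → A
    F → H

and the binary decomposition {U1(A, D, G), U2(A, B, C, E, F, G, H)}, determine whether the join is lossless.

Common attributes: U1 ∩ U2 = {A, G}.
Closure of {A, G}: G → C, F applies, adding C, F; F → H applies, adding H; H → E, F applies, adding E. So (A, G)⁺ = {A, C, E, F, G, H}.
The closure contains neither all of U1 = {A, D, G} nor all of U2 = {A, B, C, E, F, G, H}, so the common attributes are not a superkey of either fragment. The join is lossy.

No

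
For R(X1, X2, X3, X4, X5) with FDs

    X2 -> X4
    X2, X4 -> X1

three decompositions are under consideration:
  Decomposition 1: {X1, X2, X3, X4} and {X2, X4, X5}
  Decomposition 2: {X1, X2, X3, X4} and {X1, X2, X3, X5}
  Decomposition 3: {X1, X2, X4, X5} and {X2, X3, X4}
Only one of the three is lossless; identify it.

Decomposition 1: common = {X2, X4}, closure = {X1, X2, X4} → lossy.
Decomposition 2: common = {X1, X2, X3}, closure = {X1, X2, X3, X4} → lossless.
Decomposition 3: common = {X2, X4}, closure = {X1, X2, X4} → lossy.

Decomposition 2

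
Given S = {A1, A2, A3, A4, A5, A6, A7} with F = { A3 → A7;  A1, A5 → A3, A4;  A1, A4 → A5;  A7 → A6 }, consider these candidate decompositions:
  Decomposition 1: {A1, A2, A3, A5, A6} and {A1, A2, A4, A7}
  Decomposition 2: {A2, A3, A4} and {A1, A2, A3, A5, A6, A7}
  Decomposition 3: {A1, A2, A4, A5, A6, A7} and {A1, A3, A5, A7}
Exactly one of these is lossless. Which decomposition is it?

Decomposition 3

Decomposition 1: common = {A1, A2}, closure = {A1, A2} → lossy.
Decomposition 2: common = {A2, A3}, closure = {A2, A3, A6, A7} → lossy.
Decomposition 3: common = {A1, A5, A7}, closure = {A1, A3, A4, A5, A6, A7} → lossless.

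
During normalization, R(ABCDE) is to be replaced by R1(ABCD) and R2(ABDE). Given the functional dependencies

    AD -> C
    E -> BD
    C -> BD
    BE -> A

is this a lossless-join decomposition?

Yes

Common attributes: R1 ∩ R2 = {ABD}.
Closure of {ABD}: AD → C applies, adding C. So (ABD)⁺ = {ABCD}.
This closure contains every attribute of R1, so R1 ∩ R2 → R1. The join is lossless.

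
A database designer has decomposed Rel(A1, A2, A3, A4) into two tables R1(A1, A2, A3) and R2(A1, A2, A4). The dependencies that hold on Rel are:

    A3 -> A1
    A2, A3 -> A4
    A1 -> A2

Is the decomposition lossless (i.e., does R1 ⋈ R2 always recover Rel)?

Common attributes: R1 ∩ R2 = {A1, A2}.
No dependency enlarges {A1, A2}, so (A1, A2)⁺ = {A1, A2}.
The closure contains neither all of R1 = {A1, A2, A3} nor all of R2 = {A1, A2, A4}, so the common attributes are not a superkey of either fragment. The join is lossy.

No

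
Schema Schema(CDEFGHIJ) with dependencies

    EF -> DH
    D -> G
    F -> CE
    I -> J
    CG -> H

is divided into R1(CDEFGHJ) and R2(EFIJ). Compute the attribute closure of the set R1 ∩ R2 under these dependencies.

R1 ∩ R2 = {EFJ}.
EF → DH applies, adding DH
D → G applies, adding G
F → CE applies, adding C
Closure: {CDEFGHJ}.

CDEFGHJ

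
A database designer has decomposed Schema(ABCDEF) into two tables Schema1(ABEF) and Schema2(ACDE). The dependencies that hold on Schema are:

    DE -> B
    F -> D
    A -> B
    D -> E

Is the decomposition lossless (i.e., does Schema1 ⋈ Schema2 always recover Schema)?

No

Common attributes: Schema1 ∩ Schema2 = {AE}.
Closure of {AE}: A → B applies, adding B. So (AE)⁺ = {ABE}.
The closure contains neither all of Schema1 = {ABEF} nor all of Schema2 = {ACDE}, so the common attributes are not a superkey of either fragment. The join is lossy.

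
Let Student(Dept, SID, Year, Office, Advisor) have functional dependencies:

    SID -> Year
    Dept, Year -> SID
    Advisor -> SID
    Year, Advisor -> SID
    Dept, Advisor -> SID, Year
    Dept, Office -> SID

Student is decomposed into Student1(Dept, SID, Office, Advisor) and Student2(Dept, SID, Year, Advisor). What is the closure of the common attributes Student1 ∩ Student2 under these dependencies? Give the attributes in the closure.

Student1 ∩ Student2 = {Dept, SID, Advisor}.
SID → Year applies, adding Year
Closure: {Dept, SID, Year, Advisor}.

Dept, SID, Year, Advisor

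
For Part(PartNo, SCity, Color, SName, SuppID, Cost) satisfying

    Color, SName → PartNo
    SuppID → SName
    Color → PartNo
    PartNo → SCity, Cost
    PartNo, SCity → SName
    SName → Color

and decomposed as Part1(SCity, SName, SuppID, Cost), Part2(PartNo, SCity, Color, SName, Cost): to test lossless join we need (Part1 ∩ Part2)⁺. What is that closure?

Part1 ∩ Part2 = {SCity, SName, Cost}.
SName → Color applies, adding Color
Color, SName → PartNo applies, adding PartNo
Closure: {PartNo, SCity, Color, SName, Cost}.

PartNo, SCity, Color, SName, Cost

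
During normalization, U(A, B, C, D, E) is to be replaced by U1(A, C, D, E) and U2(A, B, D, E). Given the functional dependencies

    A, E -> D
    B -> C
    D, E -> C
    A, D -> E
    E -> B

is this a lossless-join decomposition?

Common attributes: U1 ∩ U2 = {A, D, E}.
Closure of {A, D, E}: D, E → C applies, adding C; E → B applies, adding B. So (A, D, E)⁺ = {A, B, C, D, E}.
This closure contains every attribute of U1, so U1 ∩ U2 → U1. The join is lossless.

Yes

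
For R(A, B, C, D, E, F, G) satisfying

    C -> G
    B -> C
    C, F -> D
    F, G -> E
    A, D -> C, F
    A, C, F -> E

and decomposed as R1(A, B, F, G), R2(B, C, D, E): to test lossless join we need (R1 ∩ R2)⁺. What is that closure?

R1 ∩ R2 = {B}.
B → C applies, adding C
C → G applies, adding G
Closure: {B, C, G}.

B, C, G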